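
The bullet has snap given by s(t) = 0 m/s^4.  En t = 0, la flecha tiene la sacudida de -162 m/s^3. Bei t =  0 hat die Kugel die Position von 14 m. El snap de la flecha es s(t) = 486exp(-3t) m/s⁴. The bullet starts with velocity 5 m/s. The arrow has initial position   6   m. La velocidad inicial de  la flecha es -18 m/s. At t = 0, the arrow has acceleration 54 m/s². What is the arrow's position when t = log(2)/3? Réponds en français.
Nous devons trouver l'intégrale de notre équation du snap s(t) = 486·exp(-3·t) 4 fois. En intégrant le snap et en utilisant la condition initiale j(0) = -162, nous obtenons j(t) = -162·exp(-3·t). En prenant ∫j(t)dt et en appliquant a(0) = 54, nous trouvons a(t) = 54·exp(-3·t). La primitive de l'accélération est la vitesse. En utilisant v(0) = -18, nous obtenons v(t) = -18·exp(-3·t). L'intégrale de la vitesse, avec x(0) = 6, donne la position: x(t) = 6·exp(-3·t). En utilisant x(t) = 6·exp(-3·t) et en substituant t = log(2)/3, nous trouvons x = 3.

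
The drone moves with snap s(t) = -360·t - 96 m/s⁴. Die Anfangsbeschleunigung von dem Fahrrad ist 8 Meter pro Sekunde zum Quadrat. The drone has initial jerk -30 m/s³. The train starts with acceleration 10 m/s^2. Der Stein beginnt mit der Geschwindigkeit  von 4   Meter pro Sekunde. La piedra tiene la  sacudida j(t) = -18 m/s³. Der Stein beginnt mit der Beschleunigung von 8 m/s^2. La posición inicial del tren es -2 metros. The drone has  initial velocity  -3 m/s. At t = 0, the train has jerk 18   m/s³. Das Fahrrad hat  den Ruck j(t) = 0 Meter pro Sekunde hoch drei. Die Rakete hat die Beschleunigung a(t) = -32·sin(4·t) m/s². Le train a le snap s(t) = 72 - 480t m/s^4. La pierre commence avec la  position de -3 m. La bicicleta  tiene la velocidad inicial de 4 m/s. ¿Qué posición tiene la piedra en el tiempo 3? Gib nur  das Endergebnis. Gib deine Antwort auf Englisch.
At t = 3, x = -36.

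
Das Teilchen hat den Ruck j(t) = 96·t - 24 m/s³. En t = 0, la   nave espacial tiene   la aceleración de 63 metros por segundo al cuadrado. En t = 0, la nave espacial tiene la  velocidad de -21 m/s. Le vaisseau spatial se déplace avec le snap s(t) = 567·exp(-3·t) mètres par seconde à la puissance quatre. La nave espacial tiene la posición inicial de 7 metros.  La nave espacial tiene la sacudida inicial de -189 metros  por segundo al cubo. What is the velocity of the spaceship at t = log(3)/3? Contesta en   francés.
En partant du snap s(t) = 567·exp(-3·t), nous prenons 3 intégrales. L'intégrale du snap est le jerk. En utilisant j(0) = -189, nous obtenons j(t) = -189·exp(-3·t). En prenant ∫j(t)dt et en appliquant a(0) = 63, nous trouvons a(t) = 63·exp(-3·t). La primitive de l'accélération, avec v(0) = -21, donne la vitesse: v(t) = -21·exp(-3·t). Nous avons la vitesse v(t) = -21·exp(-3·t). En substituant t = log(3)/3: v(log(3)/3) = -7.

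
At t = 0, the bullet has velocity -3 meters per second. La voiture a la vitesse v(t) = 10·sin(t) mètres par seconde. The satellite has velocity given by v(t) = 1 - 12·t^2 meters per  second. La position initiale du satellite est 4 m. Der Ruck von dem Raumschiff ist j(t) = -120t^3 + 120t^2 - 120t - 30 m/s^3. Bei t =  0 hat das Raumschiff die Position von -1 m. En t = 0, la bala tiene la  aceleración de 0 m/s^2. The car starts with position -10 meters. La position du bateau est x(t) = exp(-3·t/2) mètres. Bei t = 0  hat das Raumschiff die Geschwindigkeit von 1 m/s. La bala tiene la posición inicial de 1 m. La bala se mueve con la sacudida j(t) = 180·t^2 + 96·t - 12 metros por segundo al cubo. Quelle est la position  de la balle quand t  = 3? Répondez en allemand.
Um dies zu lösen, müssen wir 3 Stammfunktionen unserer Gleichung für den Ruck j(t) = 180·t^2 + 96·t - 12 finden. Durch Integration von dem Ruck und Verwendung der Anfangsbedingung a(0) = 0, erhalten wir a(t) = 12·t·(5·t^2 + 4·t - 1). Durch Integration von der Beschleunigung und Verwendung der Anfangsbedingung v(0) = -3, erhalten wir v(t) = 15·t^4 + 16·t^3 - 6·t^2 - 3. Durch Integration von der Geschwindigkeit und Verwendung der Anfangsbedingung x(0) = 1, erhalten wir x(t) = 3·t^5 + 4·t^4 - 2·t^3 - 3·t + 1. Aus der Gleichung für die Position x(t) = 3·t^5 + 4·t^4 - 2·t^3 - 3·t + 1, setzen wir t = 3 ein und erhalten x = 991.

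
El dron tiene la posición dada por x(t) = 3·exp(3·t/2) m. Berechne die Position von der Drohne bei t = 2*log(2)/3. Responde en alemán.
Aus der Gleichung für die Position x(t) = 3·exp(3·t/2), setzen wir t = 2*log(2)/3 ein und erhalten x = 6.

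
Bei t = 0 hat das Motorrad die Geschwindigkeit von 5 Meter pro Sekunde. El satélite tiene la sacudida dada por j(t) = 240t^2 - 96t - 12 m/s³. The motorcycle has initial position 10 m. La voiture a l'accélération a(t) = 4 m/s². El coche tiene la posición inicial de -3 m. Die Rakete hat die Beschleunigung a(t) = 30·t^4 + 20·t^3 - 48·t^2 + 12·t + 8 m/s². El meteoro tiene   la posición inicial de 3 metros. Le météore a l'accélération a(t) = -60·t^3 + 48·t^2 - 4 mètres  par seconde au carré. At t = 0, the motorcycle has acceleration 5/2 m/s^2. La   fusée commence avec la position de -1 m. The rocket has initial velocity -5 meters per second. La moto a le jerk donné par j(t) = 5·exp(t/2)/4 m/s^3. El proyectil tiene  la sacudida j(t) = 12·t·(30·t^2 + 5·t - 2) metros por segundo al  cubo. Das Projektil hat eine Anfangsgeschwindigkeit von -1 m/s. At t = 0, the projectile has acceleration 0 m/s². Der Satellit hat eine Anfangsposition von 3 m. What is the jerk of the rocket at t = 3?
We must differentiate our acceleration equation a(t) = 30·t^4 + 20·t^3 - 48·t^2 + 12·t + 8 1 time. The derivative of acceleration gives jerk: j(t) = 120·t^3 + 60·t^2 - 96·t + 12. We have jerk j(t) = 120·t^3 + 60·t^2 - 96·t + 12. Substituting t = 3: j(3) = 3504.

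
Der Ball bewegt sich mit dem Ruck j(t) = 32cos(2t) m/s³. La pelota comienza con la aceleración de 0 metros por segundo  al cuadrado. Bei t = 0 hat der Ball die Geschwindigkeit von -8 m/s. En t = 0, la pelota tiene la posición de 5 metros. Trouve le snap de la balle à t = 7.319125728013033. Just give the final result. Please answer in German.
Bei t = 7.319125728013033, s = -56.1319745133744.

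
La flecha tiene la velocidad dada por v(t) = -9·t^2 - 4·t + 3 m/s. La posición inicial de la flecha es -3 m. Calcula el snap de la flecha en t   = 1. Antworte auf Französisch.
Pour résoudre ceci, nous devons prendre 3 dérivées de notre équation de la vitesse v(t) = -9·t^2 - 4·t + 3. La dérivée de la vitesse donne l'accélération: a(t) = -18·t - 4. En prenant d/dt de a(t), nous trouvons j(t) = -18. En dérivant le jerk, nous obtenons le snap: s(t) = 0. De l'équation du snap s(t) = 0, nous substituons t = 1 pour obtenir s = 0.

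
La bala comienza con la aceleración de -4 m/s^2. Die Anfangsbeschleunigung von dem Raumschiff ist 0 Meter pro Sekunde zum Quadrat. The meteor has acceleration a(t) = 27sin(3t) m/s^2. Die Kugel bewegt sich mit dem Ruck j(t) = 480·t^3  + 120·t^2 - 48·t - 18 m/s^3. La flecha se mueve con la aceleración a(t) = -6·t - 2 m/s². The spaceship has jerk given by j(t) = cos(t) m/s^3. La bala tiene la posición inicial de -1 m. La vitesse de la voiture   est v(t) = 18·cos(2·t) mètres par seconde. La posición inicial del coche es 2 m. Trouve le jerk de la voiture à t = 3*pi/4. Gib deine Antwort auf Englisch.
Starting from velocity v(t) = 18·cos(2·t), we take 2 derivatives. Taking d/dt of v(t), we find a(t) = -36·sin(2·t). Differentiating acceleration, we get jerk: j(t) = -72·cos(2·t). From the given jerk equation j(t) = -72·cos(2·t), we substitute t = 3*pi/4 to get j = 0.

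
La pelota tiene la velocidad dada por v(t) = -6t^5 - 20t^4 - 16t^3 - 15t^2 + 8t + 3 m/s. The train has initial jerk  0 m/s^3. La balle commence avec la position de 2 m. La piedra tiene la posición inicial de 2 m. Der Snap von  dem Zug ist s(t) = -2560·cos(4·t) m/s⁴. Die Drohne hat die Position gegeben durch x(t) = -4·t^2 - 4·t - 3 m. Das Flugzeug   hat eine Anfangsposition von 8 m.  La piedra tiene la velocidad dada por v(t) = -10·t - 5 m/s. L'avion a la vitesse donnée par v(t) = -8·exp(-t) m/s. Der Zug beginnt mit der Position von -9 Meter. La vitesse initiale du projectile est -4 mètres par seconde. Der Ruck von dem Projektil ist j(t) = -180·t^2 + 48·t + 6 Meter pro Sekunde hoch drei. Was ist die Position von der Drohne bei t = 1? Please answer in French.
Nous avons la position x(t) = -4·t^2 - 4·t - 3. En substituant t = 1: x(1) = -11.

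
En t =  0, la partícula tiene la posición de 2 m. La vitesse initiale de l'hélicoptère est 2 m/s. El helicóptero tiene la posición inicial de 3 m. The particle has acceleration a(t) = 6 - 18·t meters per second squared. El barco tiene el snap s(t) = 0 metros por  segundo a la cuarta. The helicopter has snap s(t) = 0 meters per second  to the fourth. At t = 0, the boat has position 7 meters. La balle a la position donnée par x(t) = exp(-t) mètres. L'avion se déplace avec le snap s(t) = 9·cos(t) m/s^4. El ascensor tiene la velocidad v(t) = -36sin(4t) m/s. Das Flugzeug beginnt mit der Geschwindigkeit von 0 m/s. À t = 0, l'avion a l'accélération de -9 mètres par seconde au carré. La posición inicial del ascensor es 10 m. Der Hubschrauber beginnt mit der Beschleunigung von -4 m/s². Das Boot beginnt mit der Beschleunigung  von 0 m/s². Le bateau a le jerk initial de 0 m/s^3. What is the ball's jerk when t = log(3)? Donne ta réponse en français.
Nous devons dériver notre équation de la position x(t) = exp(-t) 3 fois. En dérivant la position, nous obtenons la vitesse: v(t) = -exp(-t). La dérivée de la vitesse donne l'accélération: a(t) = exp(-t). En prenant d/dt de a(t), nous trouvons j(t) = -exp(-t). De l'équation du jerk j(t) = -exp(-t), nous substituons t = log(3) pour obtenir j = -1/3.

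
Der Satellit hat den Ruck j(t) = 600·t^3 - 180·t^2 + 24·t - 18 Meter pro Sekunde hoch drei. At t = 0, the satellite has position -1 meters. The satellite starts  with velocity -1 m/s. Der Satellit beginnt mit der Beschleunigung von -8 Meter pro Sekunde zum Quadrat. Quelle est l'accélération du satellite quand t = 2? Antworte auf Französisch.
Nous devons trouver l'intégrale de notre équation du jerk j(t) = 600·t^3 - 180·t^2 + 24·t - 18 1 fois. En prenant ∫j(t)dt et en appliquant a(0) = -8, nous trouvons a(t) = 150·t^4 - 60·t^3 + 12·t^2 - 18·t - 8. De l'équation de l'accélération a(t) = 150·t^4 - 60·t^3 + 12·t^2 - 18·t - 8, nous substituons t = 2 pour obtenir a = 1924.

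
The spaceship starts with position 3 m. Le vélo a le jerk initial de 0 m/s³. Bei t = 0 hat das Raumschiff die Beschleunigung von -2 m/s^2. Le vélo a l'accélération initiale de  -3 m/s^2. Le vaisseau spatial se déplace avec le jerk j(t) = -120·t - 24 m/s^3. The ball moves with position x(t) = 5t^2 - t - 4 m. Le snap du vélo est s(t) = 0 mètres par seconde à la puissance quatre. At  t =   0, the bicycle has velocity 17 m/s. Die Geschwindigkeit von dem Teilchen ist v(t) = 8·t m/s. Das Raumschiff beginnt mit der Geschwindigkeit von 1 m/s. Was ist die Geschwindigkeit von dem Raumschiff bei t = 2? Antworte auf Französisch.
Nous devons intégrer notre équation du jerk j(t) = -120·t - 24 2 fois. En prenant ∫j(t)dt et en appliquant a(0) = -2, nous trouvons a(t) = -60·t^2 - 24·t - 2. En intégrant l'accélération et en utilisant la condition initiale v(0) = 1, nous obtenons v(t) = -20·t^3 - 12·t^2 - 2·t + 1. De l'équation de la vitesse v(t) = -20·t^3 - 12·t^2 - 2·t + 1, nous substituons t = 2 pour obtenir v = -211.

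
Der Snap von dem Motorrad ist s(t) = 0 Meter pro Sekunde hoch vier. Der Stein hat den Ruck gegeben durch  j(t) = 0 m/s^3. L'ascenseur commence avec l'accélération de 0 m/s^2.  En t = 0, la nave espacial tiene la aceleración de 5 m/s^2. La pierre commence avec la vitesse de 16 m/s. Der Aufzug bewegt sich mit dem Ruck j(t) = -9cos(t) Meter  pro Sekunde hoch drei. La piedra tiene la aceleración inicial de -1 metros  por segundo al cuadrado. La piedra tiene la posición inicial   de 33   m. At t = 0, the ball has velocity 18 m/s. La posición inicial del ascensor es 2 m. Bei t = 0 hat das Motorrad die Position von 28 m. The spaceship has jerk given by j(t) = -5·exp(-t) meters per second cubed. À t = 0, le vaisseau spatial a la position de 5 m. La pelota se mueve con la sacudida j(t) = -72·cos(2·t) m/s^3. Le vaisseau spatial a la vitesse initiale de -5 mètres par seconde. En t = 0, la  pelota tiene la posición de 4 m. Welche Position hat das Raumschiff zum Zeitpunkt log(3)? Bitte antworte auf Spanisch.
Para resolver esto, necesitamos tomar 3 integrales de nuestra ecuación de la sacudida j(t) = -5·exp(-t). Tomando ∫j(t)dt y aplicando a(0) = 5, encontramos a(t) = 5·exp(-t). Tomando ∫a(t)dt y aplicando v(0) = -5, encontramos v(t) = -5·exp(-t). La antiderivada de la velocidad es la posición. Usando x(0) = 5, obtenemos x(t) = 5·exp(-t). Tenemos la posición x(t) = 5·exp(-t). Sustituyendo t = log(3): x(log(3)) = 5/3.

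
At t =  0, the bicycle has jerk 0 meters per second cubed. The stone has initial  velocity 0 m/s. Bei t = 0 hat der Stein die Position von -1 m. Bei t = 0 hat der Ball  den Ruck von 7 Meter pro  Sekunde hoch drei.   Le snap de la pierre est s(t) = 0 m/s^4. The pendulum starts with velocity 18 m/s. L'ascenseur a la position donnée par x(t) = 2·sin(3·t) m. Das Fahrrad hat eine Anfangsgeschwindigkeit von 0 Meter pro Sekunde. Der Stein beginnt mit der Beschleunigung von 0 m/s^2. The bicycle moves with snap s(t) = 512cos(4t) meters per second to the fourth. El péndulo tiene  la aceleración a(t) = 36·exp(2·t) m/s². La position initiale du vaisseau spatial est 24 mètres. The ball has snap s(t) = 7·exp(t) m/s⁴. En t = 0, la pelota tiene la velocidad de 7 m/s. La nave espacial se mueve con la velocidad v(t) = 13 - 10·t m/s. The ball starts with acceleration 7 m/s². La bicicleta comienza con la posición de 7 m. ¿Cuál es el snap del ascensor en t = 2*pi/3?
Debemos derivar nuestra ecuación de la posición x(t) = 2·sin(3·t) 4 veces. La derivada de la posición da la velocidad: v(t) = 6·cos(3·t). Tomando d/dt de v(t), encontramos a(t) = -18·sin(3·t). La derivada de la aceleración da la sacudida: j(t) = -54·cos(3·t). Tomando d/dt de j(t), encontramos s(t) = 162·sin(3·t). De la ecuación del snap s(t) = 162·sin(3·t), sustituimos t = 2*pi/3 para obtener s = 0.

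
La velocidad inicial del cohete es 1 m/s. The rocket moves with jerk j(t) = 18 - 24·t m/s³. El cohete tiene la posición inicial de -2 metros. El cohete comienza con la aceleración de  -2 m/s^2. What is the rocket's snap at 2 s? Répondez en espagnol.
Para resolver esto, necesitamos tomar 1 derivada de nuestra ecuación de la sacudida j(t) = 18 - 24·t. Tomando d/dt de j(t), encontramos s(t) = -24. Usando s(t) = -24 y sustituyendo t = 2, encontramos s = -24.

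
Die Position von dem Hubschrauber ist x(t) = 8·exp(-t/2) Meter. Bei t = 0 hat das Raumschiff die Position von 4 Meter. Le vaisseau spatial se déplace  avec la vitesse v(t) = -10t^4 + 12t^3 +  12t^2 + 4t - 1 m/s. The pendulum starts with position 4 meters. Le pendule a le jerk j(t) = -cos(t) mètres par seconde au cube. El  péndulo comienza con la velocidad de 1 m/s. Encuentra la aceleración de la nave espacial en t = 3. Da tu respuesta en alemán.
Wir müssen unsere Gleichung für die Geschwindigkeit v(t) = -10·t^4 + 12·t^3 + 12·t^2 + 4·t - 1 1-mal ableiten. Die Ableitung von der Geschwindigkeit ergibt die Beschleunigung: a(t) = -40·t^3 + 36·t^2 + 24·t + 4. Aus der Gleichung für die Beschleunigung a(t) = -40·t^3 + 36·t^2 + 24·t + 4, setzen wir t = 3 ein und erhalten a = -680.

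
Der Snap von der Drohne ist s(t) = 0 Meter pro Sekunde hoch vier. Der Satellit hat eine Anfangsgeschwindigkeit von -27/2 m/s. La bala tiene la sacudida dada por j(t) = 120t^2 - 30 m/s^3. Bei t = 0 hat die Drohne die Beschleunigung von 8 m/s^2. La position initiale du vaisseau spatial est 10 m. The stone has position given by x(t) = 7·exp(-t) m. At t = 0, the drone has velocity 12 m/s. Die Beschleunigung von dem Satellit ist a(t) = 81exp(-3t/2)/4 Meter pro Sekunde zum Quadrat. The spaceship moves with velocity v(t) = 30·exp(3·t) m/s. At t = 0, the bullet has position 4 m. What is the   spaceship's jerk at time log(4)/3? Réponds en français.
Pour résoudre ceci, nous devons prendre 2 dérivées de notre équation de la vitesse v(t) = 30·exp(3·t). La dérivée de la vitesse donne l'accélération: a(t) = 90·exp(3·t). En prenant d/dt de a(t), nous trouvons j(t) = 270·exp(3·t). De l'équation du jerk j(t) = 270·exp(3·t), nous substituons t = log(4)/3 pour obtenir j = 1080.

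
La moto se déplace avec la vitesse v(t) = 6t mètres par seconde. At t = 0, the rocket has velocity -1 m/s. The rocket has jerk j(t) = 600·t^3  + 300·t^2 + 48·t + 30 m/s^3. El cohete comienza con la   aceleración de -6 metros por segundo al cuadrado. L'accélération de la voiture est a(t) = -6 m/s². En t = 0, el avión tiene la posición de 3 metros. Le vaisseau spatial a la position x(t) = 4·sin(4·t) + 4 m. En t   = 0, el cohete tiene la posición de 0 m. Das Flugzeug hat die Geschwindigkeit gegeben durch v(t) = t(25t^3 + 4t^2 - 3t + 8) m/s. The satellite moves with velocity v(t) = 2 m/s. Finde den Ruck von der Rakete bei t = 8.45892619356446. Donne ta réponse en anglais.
We have jerk j(t) = 600·t^3 + 300·t^2 + 48·t + 30. Substituting t = 8.45892619356446: j(8.45892619356446) = 385061.180039374.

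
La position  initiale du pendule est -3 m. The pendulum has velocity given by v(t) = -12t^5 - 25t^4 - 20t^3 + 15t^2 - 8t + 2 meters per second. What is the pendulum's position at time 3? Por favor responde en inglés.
We must find the integral of our velocity equation v(t) = -12·t^5 - 25·t^4 - 20·t^3 + 15·t^2 - 8·t + 2 1 time. The integral of velocity, with x(0) = -3, gives position: x(t) = -2·t^6 - 5·t^5 - 5·t^4 + 5·t^3 - 4·t^2 + 2·t - 3. From the given position equation x(t) = -2·t^6 - 5·t^5 - 5·t^4 + 5·t^3 - 4·t^2 + 2·t - 3, we substitute t = 3 to get x = -2976.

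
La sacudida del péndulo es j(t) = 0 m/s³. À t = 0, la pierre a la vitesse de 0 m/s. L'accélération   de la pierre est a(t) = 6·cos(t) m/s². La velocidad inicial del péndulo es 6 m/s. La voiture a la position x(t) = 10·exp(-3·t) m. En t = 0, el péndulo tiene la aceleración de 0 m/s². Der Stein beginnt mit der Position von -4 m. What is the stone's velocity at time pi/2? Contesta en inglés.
To solve this, we need to take 1 integral of our acceleration equation a(t) = 6·cos(t). Finding the antiderivative of a(t) and using v(0) = 0: v(t) = 6·sin(t). Using v(t) = 6·sin(t) and substituting t = pi/2, we find v = 6.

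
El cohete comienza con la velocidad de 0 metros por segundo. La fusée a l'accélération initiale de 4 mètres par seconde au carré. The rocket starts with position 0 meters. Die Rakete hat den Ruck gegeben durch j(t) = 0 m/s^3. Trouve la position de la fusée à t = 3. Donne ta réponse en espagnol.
Para resolver esto, necesitamos tomar 3 antiderivadas de nuestra ecuación de la sacudida j(t) = 0. Integrando la sacudida y usando la condición inicial a(0) = 4, obtenemos a(t) = 4. La integral de la aceleración, con v(0) = 0, da la velocidad: v(t) = 4·t. La integral de la velocidad, con x(0) = 0, da la posición: x(t) = 2·t^2. Tenemos la posición x(t) = 2·t^2. Sustituyendo t = 3: x(3) = 18.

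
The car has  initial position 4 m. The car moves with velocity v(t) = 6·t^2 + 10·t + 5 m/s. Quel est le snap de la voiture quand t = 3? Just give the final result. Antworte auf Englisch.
At t = 3, s = 0.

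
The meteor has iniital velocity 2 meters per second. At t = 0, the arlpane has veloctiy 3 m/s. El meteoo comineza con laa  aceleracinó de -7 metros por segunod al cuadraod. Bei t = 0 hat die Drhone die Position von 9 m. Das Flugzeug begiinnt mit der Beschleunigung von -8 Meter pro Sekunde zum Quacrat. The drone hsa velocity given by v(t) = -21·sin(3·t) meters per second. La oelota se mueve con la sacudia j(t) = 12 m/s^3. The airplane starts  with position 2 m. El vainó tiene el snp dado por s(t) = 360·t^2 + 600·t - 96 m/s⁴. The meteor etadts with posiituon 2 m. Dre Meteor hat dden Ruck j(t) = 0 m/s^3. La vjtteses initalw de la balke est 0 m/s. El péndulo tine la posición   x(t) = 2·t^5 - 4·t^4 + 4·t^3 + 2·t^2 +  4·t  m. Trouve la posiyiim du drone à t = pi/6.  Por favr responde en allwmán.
Um dies zu lösen, müssen wir 1 Stammfunktion unserer Gleichung für die Geschwindigkeit v(t) = -21·sin(3·t) finden. Das Integral von der Geschwindigkeit ist die Position. Mit x(0) = 9 erhalten wir x(t) = 7·cos(3·t) + 2. Mit x(t) = 7·cos(3·t) + 2 und Einsetzen von t = pi/6, finden wir x = 2.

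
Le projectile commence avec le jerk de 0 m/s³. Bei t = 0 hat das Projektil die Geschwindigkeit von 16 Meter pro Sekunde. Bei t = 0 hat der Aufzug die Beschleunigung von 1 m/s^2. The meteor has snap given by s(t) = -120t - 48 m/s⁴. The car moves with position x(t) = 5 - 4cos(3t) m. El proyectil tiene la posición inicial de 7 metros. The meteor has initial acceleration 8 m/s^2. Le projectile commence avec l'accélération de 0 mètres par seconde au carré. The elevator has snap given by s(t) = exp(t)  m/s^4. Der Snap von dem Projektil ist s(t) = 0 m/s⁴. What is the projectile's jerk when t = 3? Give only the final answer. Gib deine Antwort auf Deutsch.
j(3) = 0.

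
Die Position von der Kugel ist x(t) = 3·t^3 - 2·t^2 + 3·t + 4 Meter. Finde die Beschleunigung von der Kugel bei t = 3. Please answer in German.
Ausgehend von der Position x(t) = 3·t^3 - 2·t^2 + 3·t + 4, nehmen wir 2 Ableitungen. Durch Ableiten von der Position erhalten wir die Geschwindigkeit: v(t) = 9·t^2 - 4·t + 3. Mit d/dt von v(t) finden wir a(t) = 18·t - 4. Aus der Gleichung für die Beschleunigung a(t) = 18·t - 4, setzen wir t = 3 ein und erhalten a = 50.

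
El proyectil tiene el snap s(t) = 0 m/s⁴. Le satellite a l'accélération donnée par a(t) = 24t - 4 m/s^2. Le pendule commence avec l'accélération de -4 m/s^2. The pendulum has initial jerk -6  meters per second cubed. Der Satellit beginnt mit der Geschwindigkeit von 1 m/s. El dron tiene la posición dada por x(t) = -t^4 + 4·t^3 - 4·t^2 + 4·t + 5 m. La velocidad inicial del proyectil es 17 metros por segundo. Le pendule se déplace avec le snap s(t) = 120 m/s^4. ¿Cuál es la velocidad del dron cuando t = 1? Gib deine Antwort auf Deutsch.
Wir müssen unsere Gleichung für die Position x(t) = -t^4 + 4·t^3 - 4·t^2 + 4·t + 5 1-mal ableiten. Mit d/dt von x(t) finden wir v(t) = -4·t^3 + 12·t^2 - 8·t + 4. Aus der Gleichung für die Geschwindigkeit v(t) = -4·t^3 + 12·t^2 - 8·t + 4, setzen wir t = 1 ein und erhalten v = 4.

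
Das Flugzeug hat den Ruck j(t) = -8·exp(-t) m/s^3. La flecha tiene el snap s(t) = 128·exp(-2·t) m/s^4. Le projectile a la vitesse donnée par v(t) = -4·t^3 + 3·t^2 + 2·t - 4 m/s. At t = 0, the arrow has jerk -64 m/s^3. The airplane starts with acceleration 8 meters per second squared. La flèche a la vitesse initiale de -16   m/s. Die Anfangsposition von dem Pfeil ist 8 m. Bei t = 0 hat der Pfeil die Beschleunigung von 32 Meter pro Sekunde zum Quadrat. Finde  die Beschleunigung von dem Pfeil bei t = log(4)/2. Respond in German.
Um dies zu lösen, müssen wir 2 Integrale unserer Gleichung für den Snap s(t) = 128·exp(-2·t) finden. Durch Integration von dem Snap und Verwendung der Anfangsbedingung j(0) = -64, erhalten wir j(t) = -64·exp(-2·t). Die Stammfunktion von dem Ruck, mit a(0) = 32, ergibt die Beschleunigung: a(t) = 32·exp(-2·t). Wir haben die Beschleunigung a(t) = 32·exp(-2·t). Durch Einsetzen von t = log(4)/2: a(log(4)/2) = 8.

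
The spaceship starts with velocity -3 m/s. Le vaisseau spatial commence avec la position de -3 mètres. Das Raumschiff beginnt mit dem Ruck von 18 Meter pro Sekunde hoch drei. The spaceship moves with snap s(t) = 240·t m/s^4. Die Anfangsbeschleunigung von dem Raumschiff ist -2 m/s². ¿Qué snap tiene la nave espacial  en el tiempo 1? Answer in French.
De l'équation du snap s(t) = 240·t, nous substituons t = 1 pour obtenir s = 240.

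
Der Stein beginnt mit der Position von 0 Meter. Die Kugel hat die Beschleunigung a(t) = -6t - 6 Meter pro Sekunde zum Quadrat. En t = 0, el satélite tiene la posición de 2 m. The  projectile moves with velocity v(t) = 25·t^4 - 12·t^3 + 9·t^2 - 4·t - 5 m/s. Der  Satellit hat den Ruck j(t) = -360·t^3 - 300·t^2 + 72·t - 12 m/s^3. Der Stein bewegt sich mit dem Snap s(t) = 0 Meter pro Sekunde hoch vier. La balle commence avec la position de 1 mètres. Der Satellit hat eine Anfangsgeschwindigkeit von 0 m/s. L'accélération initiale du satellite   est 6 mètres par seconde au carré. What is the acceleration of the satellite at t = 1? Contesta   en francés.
Nous devons intégrer notre équation du jerk j(t) = -360·t^3 - 300·t^2 + 72·t - 12 1 fois. La primitive du jerk est l'accélération. En utilisant a(0) = 6, nous obtenons a(t) = -90·t^4 - 100·t^3 + 36·t^2 - 12·t + 6. De l'équation de l'accélération a(t) = -90·t^4 - 100·t^3 + 36·t^2 - 12·t + 6, nous substituons t = 1 pour obtenir a = -160.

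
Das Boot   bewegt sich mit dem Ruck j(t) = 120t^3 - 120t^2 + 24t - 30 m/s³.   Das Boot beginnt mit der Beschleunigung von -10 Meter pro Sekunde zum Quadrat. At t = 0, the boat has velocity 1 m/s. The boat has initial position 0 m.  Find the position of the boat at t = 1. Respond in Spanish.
Para resolver esto, necesitamos tomar 3 antiderivadas de nuestra ecuación de la sacudida j(t) = 120·t^3 - 120·t^2 + 24·t - 30. Integrando la sacudida y usando la condición inicial a(0) = -10, obtenemos a(t) = 30·t^4 - 40·t^3 + 12·t^2 - 30·t - 10. La integral de la aceleración es la velocidad. Usando v(0) = 1, obtenemos v(t) = 6·t^5 - 10·t^4 + 4·t^3 - 15·t^2 - 10·t + 1. Integrando la velocidad y usando la condición inicial x(0) = 0, obtenemos x(t) = t^6 - 2·t^5 + t^4 - 5·t^3 - 5·t^2 + t. Tenemos la posición x(t) = t^6 - 2·t^5 + t^4 - 5·t^3 - 5·t^2 + t. Sustituyendo t = 1: x(1) = -9.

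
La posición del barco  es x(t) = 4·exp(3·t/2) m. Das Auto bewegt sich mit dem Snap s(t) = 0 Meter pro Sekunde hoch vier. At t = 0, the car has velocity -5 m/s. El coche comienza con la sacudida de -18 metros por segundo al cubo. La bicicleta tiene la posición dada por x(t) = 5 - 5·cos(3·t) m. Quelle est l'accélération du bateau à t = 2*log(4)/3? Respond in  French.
Nous devons dériver notre équation de la position x(t) = 4·exp(3·t/2) 2 fois. En dérivant la position, nous obtenons la vitesse: v(t) = 6·exp(3·t/2). La dérivée de la vitesse donne l'accélération: a(t) = 9·exp(3·t/2). De l'équation de l'accélération a(t) = 9·exp(3·t/2), nous substituons t = 2*log(4)/3 pour obtenir a = 36.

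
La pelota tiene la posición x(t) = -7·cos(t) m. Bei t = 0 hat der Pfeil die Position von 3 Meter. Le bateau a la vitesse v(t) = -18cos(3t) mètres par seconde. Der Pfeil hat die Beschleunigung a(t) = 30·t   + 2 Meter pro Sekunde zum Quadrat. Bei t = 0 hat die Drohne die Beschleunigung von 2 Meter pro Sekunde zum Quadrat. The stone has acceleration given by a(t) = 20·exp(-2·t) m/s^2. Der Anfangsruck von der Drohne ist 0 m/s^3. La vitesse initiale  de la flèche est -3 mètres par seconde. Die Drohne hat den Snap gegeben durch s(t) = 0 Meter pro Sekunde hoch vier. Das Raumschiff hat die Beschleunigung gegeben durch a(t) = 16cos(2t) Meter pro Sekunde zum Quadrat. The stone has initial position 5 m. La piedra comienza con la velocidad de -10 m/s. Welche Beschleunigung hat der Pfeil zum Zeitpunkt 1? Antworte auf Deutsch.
Wir haben die Beschleunigung a(t) = 30·t + 2. Durch Einsetzen von t = 1: a(1) = 32.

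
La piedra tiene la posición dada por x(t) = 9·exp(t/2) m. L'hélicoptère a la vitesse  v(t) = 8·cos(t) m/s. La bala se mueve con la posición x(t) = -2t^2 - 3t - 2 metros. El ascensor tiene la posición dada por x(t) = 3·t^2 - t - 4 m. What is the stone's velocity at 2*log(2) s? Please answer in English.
We must differentiate our position equation x(t) = 9·exp(t/2) 1 time. Differentiating position, we get velocity: v(t) = 9·exp(t/2)/2. From the given velocity equation v(t) = 9·exp(t/2)/2, we substitute t = 2*log(2) to get v = 9.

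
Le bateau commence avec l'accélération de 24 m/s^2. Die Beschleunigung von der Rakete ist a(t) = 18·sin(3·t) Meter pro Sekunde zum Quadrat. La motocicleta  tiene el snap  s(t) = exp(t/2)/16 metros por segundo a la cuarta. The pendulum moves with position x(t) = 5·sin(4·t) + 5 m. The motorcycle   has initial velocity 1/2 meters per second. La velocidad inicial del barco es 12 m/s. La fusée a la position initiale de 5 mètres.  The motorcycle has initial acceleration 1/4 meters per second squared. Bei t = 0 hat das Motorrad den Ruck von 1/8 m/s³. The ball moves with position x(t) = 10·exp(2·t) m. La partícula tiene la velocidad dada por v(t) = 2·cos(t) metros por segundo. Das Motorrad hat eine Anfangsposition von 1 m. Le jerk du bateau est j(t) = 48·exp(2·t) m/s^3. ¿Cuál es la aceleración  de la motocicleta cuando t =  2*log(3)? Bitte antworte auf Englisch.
To solve this, we need to take 2 integrals of our snap equation s(t) = exp(t/2)/16. Taking ∫s(t)dt and applying j(0) = 1/8, we find j(t) = exp(t/2)/8. Finding the integral of j(t) and using a(0) = 1/4: a(t) = exp(t/2)/4. Using a(t) = exp(t/2)/4 and substituting t = 2*log(3), we find a = 3/4.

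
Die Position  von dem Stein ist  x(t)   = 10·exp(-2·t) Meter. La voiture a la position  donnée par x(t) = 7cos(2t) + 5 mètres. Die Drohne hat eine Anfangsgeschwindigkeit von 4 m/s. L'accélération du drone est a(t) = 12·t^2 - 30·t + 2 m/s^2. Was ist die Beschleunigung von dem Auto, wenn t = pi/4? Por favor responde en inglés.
To solve this, we need to take 2 derivatives of our position equation x(t) = 7·cos(2·t) + 5. The derivative of position gives velocity: v(t) = -14·sin(2·t). Differentiating velocity, we get acceleration: a(t) = -28·cos(2·t). Using a(t) = -28·cos(2·t) and substituting t = pi/4, we find a = 0.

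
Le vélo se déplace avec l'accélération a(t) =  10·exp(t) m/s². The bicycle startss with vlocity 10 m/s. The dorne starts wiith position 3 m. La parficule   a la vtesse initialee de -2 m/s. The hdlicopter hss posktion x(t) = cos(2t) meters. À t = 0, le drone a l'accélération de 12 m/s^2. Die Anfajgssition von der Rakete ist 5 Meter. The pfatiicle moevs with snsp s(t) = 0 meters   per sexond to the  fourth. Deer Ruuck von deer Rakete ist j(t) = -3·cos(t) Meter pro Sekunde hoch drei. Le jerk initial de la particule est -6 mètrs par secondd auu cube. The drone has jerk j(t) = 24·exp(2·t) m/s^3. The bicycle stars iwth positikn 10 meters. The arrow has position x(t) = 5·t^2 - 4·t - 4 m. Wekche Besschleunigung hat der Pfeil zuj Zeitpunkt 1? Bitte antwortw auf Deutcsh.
Wir müssen unsere Gleichung für die Position x(t) = 5·t^2 - 4·t - 4 2-mal ableiten. Durch Ableiten von der Position erhalten wir die Geschwindigkeit: v(t) = 10·t - 4. Mit d/dt von v(t) finden wir a(t) = 10. Mit a(t) = 10 und Einsetzen von t = 1, finden wir a = 10.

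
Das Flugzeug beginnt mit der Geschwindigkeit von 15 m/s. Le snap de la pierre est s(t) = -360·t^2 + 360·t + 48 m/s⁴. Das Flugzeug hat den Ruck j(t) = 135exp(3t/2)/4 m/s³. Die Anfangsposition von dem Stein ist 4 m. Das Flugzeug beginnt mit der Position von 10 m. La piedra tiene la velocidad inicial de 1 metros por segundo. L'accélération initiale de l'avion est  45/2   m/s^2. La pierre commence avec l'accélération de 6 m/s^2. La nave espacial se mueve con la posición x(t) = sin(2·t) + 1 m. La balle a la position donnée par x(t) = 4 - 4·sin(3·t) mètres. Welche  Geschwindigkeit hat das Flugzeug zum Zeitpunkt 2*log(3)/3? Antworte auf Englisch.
We need to integrate our jerk equation j(t) = 135·exp(3·t/2)/4 2 times. The antiderivative of jerk is acceleration. Using a(0) = 45/2, we get a(t) = 45·exp(3·t/2)/2. Taking ∫a(t)dt and applying v(0) = 15, we find v(t) = 15·exp(3·t/2). Using v(t) = 15·exp(3·t/2) and substituting t = 2*log(3)/3, we find v = 45.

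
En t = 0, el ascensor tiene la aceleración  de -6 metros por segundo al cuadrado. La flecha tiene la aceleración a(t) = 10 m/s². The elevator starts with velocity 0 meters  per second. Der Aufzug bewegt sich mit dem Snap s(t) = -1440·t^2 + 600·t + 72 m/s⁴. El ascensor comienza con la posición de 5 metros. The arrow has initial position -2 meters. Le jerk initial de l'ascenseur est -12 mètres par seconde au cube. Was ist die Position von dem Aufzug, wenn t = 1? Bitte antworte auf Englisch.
To find the answer, we compute 4 integrals of s(t) = -1440·t^2 + 600·t + 72. The integral of snap, with j(0) = -12, gives jerk: j(t) = -480·t^3 + 300·t^2 + 72·t - 12. Finding the integral of j(t) and using a(0) = -6: a(t) = -120·t^4 + 100·t^3 + 36·t^2 - 12·t - 6. The integral of acceleration is velocity. Using v(0) = 0, we get v(t) = t·(-24·t^4 + 25·t^3 + 12·t^2 - 6·t - 6). Taking ∫v(t)dt and applying x(0) = 5, we find x(t) = -4·t^6 + 5·t^5 + 3·t^4 - 2·t^3 - 3·t^2 + 5. From the given position equation x(t) = -4·t^6 + 5·t^5 + 3·t^4 - 2·t^3 - 3·t^2 + 5, we substitute t = 1 to get x = 4.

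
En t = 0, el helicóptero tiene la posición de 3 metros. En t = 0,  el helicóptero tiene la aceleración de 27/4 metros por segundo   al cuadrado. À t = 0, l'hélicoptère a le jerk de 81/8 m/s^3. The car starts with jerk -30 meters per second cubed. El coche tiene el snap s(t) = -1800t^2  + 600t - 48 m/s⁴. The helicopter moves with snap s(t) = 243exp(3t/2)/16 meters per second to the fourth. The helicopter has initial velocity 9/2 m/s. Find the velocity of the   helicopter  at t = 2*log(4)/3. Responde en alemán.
Wir müssen das Integral unserer Gleichung für den Snap s(t) = 243·exp(3·t/2)/16 3-mal finden. Durch Integration von dem Snap und Verwendung der Anfangsbedingung j(0) = 81/8, erhalten wir j(t) = 81·exp(3·t/2)/8. Durch Integration von dem Ruck und Verwendung der Anfangsbedingung a(0) = 27/4, erhalten wir a(t) = 27·exp(3·t/2)/4. Mit ∫a(t)dt und Anwendung von v(0) = 9/2, finden wir v(t) = 9·exp(3·t/2)/2. Wir haben die Geschwindigkeit v(t) = 9·exp(3·t/2)/2. Durch Einsetzen von t = 2*log(4)/3: v(2*log(4)/3) = 18.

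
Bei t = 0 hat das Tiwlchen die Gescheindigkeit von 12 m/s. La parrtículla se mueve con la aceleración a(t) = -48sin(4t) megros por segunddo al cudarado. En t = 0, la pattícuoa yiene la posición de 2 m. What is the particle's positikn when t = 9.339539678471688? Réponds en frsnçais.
Nous devons trouver la primitive de notre équation de l'accélération a(t) = -48·sin(4·t) 2 fois. En intégrant l'accélération et en utilisant la condition initiale v(0) = 12, nous obtenons v(t) = 12·cos(4·t). En prenant ∫v(t)dt et en appliquant x(0) = 2, nous trouvons x(t) = 3·sin(4·t) + 2. De l'équation de la position x(t) = 3·sin(4·t) + 2, nous substituons t = 9.339539678471688 pour obtenir x = 0.996843477448488.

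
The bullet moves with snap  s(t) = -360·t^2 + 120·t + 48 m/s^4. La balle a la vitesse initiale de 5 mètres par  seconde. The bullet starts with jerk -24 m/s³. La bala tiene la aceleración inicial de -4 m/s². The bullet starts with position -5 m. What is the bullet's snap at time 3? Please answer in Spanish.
Usando s(t) = -360·t^2 + 120·t + 48 y sustituyendo t = 3, encontramos s = -2832.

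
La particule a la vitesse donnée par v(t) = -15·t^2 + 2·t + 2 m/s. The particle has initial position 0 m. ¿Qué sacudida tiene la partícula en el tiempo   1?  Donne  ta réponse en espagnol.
Partiendo de la velocidad v(t) = -15·t^2 + 2·t + 2, tomamos 2 derivadas. Derivando la velocidad, obtenemos la aceleración: a(t) = 2 - 30·t. Tomando d/dt de a(t), encontramos j(t) = -30. Tenemos la sacudida j(t) = -30. Sustituyendo t = 1: j(1) = -30.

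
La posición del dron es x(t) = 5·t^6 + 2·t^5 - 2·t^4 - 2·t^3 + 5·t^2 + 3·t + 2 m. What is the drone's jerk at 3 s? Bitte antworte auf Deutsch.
Wir müssen unsere Gleichung für die Position x(t) = 5·t^6 + 2·t^5 - 2·t^4 - 2·t^3 + 5·t^2 + 3·t + 2 3-mal ableiten. Durch Ableiten von der Position erhalten wir die Geschwindigkeit: v(t) = 30·t^5 + 10·t^4 - 8·t^3 - 6·t^2 + 10·t + 3. Die Ableitung von der Geschwindigkeit ergibt die Beschleunigung: a(t) = 150·t^4 + 40·t^3 - 24·t^2 - 12·t + 10. Die Ableitung von der Beschleunigung ergibt den Ruck: j(t) = 600·t^3 + 120·t^2 - 48·t - 12. Wir haben den Ruck j(t) = 600·t^3 + 120·t^2 - 48·t - 12. Durch Einsetzen von t = 3: j(3) = 17124.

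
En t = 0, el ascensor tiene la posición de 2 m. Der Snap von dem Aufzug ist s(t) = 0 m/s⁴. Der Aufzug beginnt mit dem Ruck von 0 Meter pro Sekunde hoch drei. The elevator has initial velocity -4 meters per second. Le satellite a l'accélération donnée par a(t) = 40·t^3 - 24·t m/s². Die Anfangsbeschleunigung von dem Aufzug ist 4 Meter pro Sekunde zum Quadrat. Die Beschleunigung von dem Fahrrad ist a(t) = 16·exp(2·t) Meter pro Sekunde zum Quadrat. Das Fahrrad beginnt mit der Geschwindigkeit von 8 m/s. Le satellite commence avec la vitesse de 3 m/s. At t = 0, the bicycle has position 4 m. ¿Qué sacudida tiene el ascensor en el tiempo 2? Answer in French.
Nous devons intégrer notre équation du snap s(t) = 0 1 fois. La primitive du snap est le jerk. En utilisant j(0) = 0, nous obtenons j(t) = 0. De l'équation du jerk j(t) = 0, nous substituons t = 2 pour obtenir j = 0.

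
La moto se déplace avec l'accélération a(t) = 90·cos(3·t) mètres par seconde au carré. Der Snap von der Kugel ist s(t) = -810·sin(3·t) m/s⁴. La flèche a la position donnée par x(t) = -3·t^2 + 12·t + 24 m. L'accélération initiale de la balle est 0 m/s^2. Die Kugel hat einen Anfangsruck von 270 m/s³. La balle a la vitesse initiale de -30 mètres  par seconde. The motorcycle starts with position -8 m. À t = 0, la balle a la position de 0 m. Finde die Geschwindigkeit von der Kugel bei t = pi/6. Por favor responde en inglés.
We must find the integral of our snap equation s(t) = -810·sin(3·t) 3 times. Finding the integral of s(t) and using j(0) = 270: j(t) = 270·cos(3·t). Finding the antiderivative of j(t) and using a(0) = 0: a(t) = 90·sin(3·t). The integral of acceleration, with v(0) = -30, gives velocity: v(t) = -30·cos(3·t). Using v(t) = -30·cos(3·t) and substituting t = pi/6, we find v = 0.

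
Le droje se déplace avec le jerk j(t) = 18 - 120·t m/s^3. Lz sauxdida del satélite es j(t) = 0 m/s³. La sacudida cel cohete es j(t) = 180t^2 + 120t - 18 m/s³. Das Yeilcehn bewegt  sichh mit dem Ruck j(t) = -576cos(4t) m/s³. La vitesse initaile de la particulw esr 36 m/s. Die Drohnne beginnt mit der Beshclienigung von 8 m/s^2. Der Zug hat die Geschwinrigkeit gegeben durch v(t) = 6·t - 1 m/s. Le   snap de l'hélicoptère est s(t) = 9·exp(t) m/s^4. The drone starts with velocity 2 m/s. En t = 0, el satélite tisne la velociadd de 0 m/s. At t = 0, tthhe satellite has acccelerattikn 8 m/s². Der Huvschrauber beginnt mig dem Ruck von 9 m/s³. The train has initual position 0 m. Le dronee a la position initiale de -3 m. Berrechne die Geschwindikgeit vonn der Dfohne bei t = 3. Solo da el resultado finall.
Bei t = 3, v = -433.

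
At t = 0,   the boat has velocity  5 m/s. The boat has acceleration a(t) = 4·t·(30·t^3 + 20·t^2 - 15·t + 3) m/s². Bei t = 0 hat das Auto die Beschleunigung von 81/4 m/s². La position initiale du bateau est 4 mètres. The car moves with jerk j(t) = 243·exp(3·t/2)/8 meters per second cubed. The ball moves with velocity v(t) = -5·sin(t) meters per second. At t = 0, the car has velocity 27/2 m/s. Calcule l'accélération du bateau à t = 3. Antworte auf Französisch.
De l'équation de l'accélération a(t) = 4·t·(30·t^3 + 20·t^2 - 15·t + 3), nous substituons t = 3 pour obtenir a = 11376.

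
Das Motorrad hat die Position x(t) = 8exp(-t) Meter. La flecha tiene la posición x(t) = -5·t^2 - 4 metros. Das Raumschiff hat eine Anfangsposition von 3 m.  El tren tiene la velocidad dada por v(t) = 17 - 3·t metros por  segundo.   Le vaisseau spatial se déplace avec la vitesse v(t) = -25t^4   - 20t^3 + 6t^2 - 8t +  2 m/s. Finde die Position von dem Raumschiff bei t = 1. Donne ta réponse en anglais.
To solve this, we need to take 1 integral of our velocity equation v(t) = -25·t^4 - 20·t^3 + 6·t^2 - 8·t + 2. The integral of velocity, with x(0) = 3, gives position: x(t) = -5·t^5 - 5·t^4 + 2·t^3 - 4·t^2 + 2·t + 3. We have position x(t) = -5·t^5 - 5·t^4 + 2·t^3 - 4·t^2 + 2·t + 3. Substituting t = 1: x(1) = -7.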